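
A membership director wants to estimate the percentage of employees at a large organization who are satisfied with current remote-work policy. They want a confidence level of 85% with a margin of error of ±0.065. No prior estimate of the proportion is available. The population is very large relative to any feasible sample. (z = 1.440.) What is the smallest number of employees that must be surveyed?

With no prior estimate, use p = 0.5, giving p(1−p) = 0.25.
n = z²·p(1−p)/E² = 1.440² × 0.2500 / 0.065² = 2.0736 × 0.2500 / 0.004225 ≈ 122.70.
Rounding up gives n = 123.

123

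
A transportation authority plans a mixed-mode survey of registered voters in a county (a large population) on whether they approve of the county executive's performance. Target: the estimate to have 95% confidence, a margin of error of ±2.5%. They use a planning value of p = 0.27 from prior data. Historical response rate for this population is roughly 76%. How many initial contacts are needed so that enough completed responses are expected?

For 95% confidence, z = 1.960.
Completed interviews needed: n₀ = 1.960² × 0.1971 / 0.025² ≈ 1211.49 → 1212.
At a 76% response rate, contacts needed = 1212 / 0.76 ≈ 1594.74 → 1595.

1595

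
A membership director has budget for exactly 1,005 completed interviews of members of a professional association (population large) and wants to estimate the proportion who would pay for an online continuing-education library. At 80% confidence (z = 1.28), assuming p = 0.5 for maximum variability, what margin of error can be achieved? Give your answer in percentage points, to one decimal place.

2.0

SE(p̂) = √[p(1−p)/n] = √[0.2500/1005] = 0.01577.
E = z × SE = 1.28 × 0.01577 = 0.02019, or 2.0 percentage points.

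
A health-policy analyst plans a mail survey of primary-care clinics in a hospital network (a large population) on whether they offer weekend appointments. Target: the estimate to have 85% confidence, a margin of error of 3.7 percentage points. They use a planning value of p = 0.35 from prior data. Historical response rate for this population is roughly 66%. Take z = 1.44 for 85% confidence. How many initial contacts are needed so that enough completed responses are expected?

523

Completed interviews needed: n₀ = 1.44² × 0.2275 / 0.037² ≈ 344.59 → 345.
At a 66% response rate, contacts needed = 345 / 0.66 ≈ 522.73 → 523.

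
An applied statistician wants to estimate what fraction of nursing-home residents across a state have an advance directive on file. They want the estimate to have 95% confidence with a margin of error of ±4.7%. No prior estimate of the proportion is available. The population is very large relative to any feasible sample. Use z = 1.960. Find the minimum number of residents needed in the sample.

With no prior estimate, use p = 0.5, giving p(1−p) = 0.25.
n = z²·p(1−p)/E² = 1.960² × 0.2500 / 0.047² = 3.8416 × 0.2500 / 0.002209 ≈ 434.77.
Rounding up gives n = 435.

435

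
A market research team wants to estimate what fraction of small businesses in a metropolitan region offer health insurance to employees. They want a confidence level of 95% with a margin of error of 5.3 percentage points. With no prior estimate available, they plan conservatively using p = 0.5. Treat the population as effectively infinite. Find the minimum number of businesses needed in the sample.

342

For 95% confidence, z = 1.960.
With p = 0.5, p(1−p) = 0.25.
n = z²·p(1−p)/E² = 1.960² × 0.2500 / 0.053² = 3.8416 × 0.2500 / 0.002809 ≈ 341.90.
Rounding up gives n = 342.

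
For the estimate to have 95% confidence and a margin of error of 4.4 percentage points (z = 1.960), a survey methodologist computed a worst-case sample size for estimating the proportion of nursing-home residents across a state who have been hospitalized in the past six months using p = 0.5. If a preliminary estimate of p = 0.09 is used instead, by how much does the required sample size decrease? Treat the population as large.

334

Conservative (p = 0.5): n = 1.960² × 0.25 / 0.044² ≈ 496.07 → 497.
Using p = 0.09: p(1−p) = 0.0819, so n = 1.960² × 0.0819 / 0.044² ≈ 162.51 → 163.
Reduction: 497 − 163 = 334.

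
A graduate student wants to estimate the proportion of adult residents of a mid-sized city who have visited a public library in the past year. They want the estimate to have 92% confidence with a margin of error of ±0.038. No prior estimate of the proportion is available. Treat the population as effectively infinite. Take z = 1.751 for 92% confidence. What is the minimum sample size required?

531

With no prior estimate, use p = 0.5, giving p(1−p) = 0.25.
n = z²·p(1−p)/E² = 1.751² × 0.2500 / 0.038² = 3.0660 × 0.2500 / 0.001444 ≈ 530.82.
Rounding up gives n = 531.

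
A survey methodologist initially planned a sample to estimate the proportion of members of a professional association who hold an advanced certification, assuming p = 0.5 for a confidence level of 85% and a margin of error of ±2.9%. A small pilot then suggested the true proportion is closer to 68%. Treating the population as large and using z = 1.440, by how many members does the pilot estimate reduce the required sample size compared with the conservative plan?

Conservative (p = 0.5): n = 1.440² × 0.25 / 0.029² ≈ 616.41 → 617.
Using p = 0.68: p(1−p) = 0.2176, so n = 1.440² × 0.2176 / 0.029² ≈ 536.52 → 537.
Reduction: 617 − 537 = 80.

80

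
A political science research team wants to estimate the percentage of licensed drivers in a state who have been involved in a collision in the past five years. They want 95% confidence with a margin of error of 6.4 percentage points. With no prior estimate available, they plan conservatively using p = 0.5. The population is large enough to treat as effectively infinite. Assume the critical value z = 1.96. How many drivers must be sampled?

235

With p = 0.5, p(1−p) = 0.25.
n = z²·p(1−p)/E² = 1.96² × 0.2500 / 0.064² = 3.8416 × 0.2500 / 0.004096 ≈ 234.47.
Rounding up gives n = 235.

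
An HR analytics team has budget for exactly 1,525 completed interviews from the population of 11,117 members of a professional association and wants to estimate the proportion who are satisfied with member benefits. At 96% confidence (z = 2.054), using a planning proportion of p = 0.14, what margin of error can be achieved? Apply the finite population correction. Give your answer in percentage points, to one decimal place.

1.7

Finite-population factor: (N−n)/(N−1) = (11117−1525)/(11117−1) = 0.8629.
SE(p̂) = √[p(1−p)/n · (N−n)/(N−1)] = √[0.1204/1525 × 0.8629] = 0.00825.
E = z × SE = 2.054 × 0.00825 = 0.01695 ≈ 1.7 percentage points.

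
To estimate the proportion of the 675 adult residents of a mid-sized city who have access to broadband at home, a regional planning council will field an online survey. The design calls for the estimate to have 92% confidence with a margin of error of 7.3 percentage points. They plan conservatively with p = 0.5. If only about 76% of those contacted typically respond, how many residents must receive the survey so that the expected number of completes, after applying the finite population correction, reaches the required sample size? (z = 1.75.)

Completed interviews needed (unadjusted): n₀ = 1.75² × 0.2500 / 0.073² ≈ 143.67 → 144.
FPC for N = 675: n = 144 / (1 + 143/675) = 144 / 1.2119 ≈ 118.83 → 119.
At a 76% response rate, contacts needed = 119 / 0.76 ≈ 156.58 → 157.

157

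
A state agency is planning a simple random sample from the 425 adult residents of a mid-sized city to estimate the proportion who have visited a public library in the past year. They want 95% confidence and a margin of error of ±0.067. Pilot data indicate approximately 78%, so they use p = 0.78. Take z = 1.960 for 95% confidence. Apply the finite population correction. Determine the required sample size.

110

Unadjusted: n₀ = 1.960² × 0.78 × 0.22 / 0.067² ≈ 146.85, so n₀ = 147.
Finite population correction with N = 425: n = n₀ / (1 + (n₀−1)/N) = 147 / (1 + 146/425) = 147 / 1.3435 ≈ 109.41.
Rounding up, n = 110.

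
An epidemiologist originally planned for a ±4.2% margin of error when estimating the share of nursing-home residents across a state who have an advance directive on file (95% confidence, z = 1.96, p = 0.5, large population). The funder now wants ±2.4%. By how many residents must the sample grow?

At ±4.2%: n = 1.96² × 0.2500 / 0.042² ≈ 544.44 → 545.
At ±2.4%: n = 1.96² × 0.2500 / 0.024² ≈ 1667.36 → 1668.
Additional respondents: 1668 − 545 = 1123.

1123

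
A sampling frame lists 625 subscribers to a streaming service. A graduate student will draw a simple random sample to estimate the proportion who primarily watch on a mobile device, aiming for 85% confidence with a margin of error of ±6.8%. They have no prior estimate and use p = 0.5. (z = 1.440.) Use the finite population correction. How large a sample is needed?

Unadjusted: n₀ = 1.440² × 0.50 × 0.50 / 0.068² ≈ 112.11, so n₀ = 113.
Finite population correction with N = 625: n = n₀ / (1 + (n₀−1)/N) = 113 / (1 + 112/625) = 113 / 1.1792 ≈ 95.83.
Rounding up, n = 96.

96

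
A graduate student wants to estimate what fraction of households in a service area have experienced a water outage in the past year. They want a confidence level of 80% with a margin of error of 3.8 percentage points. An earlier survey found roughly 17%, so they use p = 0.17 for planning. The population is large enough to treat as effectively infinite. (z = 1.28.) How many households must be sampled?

161

With p = 0.17, p(1−p) = 0.1411.
n = z²·p(1−p)/E² = 1.28² × 0.1411 / 0.038² = 1.6384 × 0.1411 / 0.001444 ≈ 160.10.
Rounding up gives n = 161.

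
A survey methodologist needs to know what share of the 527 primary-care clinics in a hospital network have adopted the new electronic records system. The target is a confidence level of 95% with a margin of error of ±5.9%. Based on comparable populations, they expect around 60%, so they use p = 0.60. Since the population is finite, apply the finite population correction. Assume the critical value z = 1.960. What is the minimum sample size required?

Unadjusted: n₀ = 1.960² × 0.60 × 0.40 / 0.059² ≈ 264.86, so n₀ = 265.
Finite population correction with N = 527: n = n₀ / (1 + (n₀−1)/N) = 265 / (1 + 264/527) = 265 / 1.5009 ≈ 176.55.
Rounding up, n = 177.

177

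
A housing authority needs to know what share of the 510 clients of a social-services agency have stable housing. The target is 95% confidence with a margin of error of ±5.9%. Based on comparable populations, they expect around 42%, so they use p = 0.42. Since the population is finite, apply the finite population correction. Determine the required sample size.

177

For 95% confidence, z = 1.96.
Unadjusted: n₀ = 1.96² × 0.42 × 0.58 / 0.059² ≈ 268.83, so n₀ = 269.
Finite population correction with N = 510: n = n₀ / (1 + (n₀−1)/N) = 269 / (1 + 268/510) = 269 / 1.5255 ≈ 176.34.
Rounding up, n = 177.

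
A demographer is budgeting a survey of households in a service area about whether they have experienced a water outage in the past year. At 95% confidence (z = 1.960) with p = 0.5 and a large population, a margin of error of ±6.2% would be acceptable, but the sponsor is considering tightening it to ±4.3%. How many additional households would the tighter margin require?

At ±6.2%: n = 1.960² × 0.2500 / 0.062² ≈ 249.84 → 250.
At ±4.3%: n = 1.960² × 0.2500 / 0.043² ≈ 519.42 → 520.
Additional respondents: 520 − 250 = 270.

270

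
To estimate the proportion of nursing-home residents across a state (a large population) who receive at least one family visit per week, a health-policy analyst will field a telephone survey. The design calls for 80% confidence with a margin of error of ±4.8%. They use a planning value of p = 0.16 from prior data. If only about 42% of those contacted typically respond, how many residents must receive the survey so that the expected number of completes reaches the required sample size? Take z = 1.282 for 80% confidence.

Completed interviews needed: n₀ = 1.282² × 0.1344 / 0.048² ≈ 95.87 → 96.
At a 42% response rate, contacts needed = 96 / 0.42 ≈ 228.57 → 229.

229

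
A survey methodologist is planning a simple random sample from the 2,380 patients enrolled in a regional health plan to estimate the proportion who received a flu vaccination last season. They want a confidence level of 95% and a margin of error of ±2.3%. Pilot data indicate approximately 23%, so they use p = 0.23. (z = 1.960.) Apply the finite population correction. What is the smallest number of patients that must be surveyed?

836

Unadjusted: n₀ = 1.960² × 0.23 × 0.77 / 0.023² ≈ 1286.10, so n₀ = 1287.
Finite population correction with N = 2,380: n = n₀ / (1 + (n₀−1)/N) = 1287 / (1 + 1286/2380) = 1287 / 1.5403 ≈ 835.53.
Rounding up, n = 836.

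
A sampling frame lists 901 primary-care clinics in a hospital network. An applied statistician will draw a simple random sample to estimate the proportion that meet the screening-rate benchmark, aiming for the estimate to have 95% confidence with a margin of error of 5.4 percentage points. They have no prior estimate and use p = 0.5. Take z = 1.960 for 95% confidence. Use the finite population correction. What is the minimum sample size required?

242

Unadjusted: n₀ = 1.960² × 0.50 × 0.50 / 0.054² ≈ 329.36, so n₀ = 330.
Finite population correction with N = 901: n = n₀ / (1 + (n₀−1)/N) = 330 / (1 + 329/901) = 330 / 1.3651 ≈ 241.73.
Rounding up, n = 242.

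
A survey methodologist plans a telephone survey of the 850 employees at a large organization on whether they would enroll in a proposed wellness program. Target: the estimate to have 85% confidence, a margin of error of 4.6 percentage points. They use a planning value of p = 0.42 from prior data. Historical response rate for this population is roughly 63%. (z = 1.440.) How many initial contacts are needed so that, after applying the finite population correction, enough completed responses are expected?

297

Completed interviews needed (unadjusted): n₀ = 1.440² × 0.2436 / 0.046² ≈ 238.72 → 239.
FPC for N = 850: n = 239 / (1 + 238/850) = 239 / 1.2800 ≈ 186.72 → 187.
At a 63% response rate, contacts needed = 187 / 0.63 ≈ 296.83 → 297.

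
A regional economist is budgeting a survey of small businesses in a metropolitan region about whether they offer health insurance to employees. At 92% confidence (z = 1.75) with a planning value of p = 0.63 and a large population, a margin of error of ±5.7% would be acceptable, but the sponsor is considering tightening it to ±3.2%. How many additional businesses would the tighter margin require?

478

At ±5.7%: n = 1.75² × 0.2331 / 0.057² ≈ 219.72 → 220.
At ±3.2%: n = 1.75² × 0.2331 / 0.032² ≈ 697.14 → 698.
Additional respondents: 698 − 220 = 478.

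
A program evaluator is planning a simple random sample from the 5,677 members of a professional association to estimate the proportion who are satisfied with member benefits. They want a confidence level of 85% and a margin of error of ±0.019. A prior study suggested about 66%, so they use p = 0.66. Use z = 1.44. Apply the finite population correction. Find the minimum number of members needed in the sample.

Unadjusted: n₀ = 1.44² × 0.66 × 0.34 / 0.019² ≈ 1288.96, so n₀ = 1289.
Finite population correction with N = 5,677: n = n₀ / (1 + (n₀−1)/N) = 1289 / (1 + 1288/5677) = 1289 / 1.2269 ≈ 1050.63.
Rounding up, n = 1051.

1051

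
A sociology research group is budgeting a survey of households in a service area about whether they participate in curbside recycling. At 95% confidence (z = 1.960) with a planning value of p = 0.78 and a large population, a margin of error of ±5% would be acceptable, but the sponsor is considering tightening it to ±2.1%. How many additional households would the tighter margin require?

1231

At ±5%: n = 1.960² × 0.1716 / 0.050² ≈ 263.69 → 264.
At ±2.1%: n = 1.960² × 0.1716 / 0.021² ≈ 1494.83 → 1495.
Additional respondents: 1495 − 264 = 1231.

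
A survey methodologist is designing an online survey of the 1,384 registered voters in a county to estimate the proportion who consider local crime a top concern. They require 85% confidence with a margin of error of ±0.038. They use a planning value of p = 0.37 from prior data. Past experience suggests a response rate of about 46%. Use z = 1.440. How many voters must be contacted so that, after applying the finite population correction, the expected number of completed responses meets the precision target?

Completed interviews needed (unadjusted): n₀ = 1.440² × 0.2331 / 0.038² ≈ 334.73 → 335.
FPC for N = 1,384: n = 335 / (1 + 334/1384) = 335 / 1.2413 ≈ 269.87 → 270.
At a 46% response rate, contacts needed = 270 / 0.46 ≈ 586.96 → 587.

587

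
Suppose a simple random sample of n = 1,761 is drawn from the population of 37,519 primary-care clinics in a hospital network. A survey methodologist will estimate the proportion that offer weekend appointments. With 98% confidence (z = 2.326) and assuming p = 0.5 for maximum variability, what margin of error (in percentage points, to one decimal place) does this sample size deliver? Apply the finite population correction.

2.7

Finite-population factor: (N−n)/(N−1) = (37519−1761)/(37519−1) = 0.9531.
SE(p̂) = √[p(1−p)/n · (N−n)/(N−1)] = √[0.2500/1761 × 0.9531] = 0.01163.
E = z × SE = 2.326 × 0.01163 = 0.02706 ≈ 2.7 percentage points.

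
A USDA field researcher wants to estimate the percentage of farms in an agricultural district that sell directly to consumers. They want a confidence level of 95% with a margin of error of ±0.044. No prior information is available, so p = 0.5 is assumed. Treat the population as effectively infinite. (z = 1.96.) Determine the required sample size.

497

With p = 0.5, p(1−p) = 0.25.
n = z²·p(1−p)/E² = 1.96² × 0.2500 / 0.044² = 3.8416 × 0.2500 / 0.001936 ≈ 496.07.
Rounding up gives n = 497.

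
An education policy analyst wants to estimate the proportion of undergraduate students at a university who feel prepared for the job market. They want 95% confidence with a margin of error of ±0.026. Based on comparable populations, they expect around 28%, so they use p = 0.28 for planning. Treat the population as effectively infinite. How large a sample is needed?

1146

For 95% confidence, z = 1.960.
With p = 0.28, p(1−p) = 0.2016.
n = z²·p(1−p)/E² = 1.960² × 0.2016 / 0.026² = 3.8416 × 0.2016 / 0.000676 ≈ 1145.66.
Rounding up gives n = 1146.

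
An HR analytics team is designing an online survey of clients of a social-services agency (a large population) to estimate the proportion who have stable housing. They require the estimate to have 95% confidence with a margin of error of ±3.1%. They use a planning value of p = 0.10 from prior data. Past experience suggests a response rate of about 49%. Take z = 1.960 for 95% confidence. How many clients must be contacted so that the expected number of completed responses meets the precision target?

Completed interviews needed: n₀ = 1.960² × 0.0900 / 0.031² ≈ 359.78 → 360.
At a 49% response rate, contacts needed = 360 / 0.49 ≈ 734.69 → 735.

735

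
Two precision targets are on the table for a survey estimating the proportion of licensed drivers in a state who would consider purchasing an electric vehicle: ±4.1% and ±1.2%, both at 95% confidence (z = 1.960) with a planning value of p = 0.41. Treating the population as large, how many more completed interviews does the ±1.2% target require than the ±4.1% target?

At ±4.1%: n = 1.960² × 0.2419 / 0.041² ≈ 552.82 → 553.
At ±1.2%: n = 1.960² × 0.2419 / 0.012² ≈ 6453.35 → 6454.
Additional respondents: 6454 − 553 = 5901.

5901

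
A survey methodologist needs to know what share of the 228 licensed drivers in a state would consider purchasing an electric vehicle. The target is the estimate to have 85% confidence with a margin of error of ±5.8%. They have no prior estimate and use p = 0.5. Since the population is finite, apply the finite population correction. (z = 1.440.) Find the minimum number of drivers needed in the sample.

93

Unadjusted: n₀ = 1.440² × 0.50 × 0.50 / 0.058² ≈ 154.10, so n₀ = 155.
Finite population correction with N = 228: n = n₀ / (1 + (n₀−1)/N) = 155 / (1 + 154/228) = 155 / 1.6754 ≈ 92.51.
Rounding up, n = 93.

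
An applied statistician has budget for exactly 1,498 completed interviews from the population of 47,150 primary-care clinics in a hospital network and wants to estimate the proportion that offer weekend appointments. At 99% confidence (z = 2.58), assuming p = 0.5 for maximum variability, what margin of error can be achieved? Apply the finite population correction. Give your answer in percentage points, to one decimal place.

3.3

Finite-population factor: (N−n)/(N−1) = (47150−1498)/(47150−1) = 0.9682.
SE(p̂) = √[p(1−p)/n · (N−n)/(N−1)] = √[0.2500/1498 × 0.9682] = 0.01271.
E = z × SE = 2.58 × 0.01271 = 0.03280 ≈ 3.3 percentage points.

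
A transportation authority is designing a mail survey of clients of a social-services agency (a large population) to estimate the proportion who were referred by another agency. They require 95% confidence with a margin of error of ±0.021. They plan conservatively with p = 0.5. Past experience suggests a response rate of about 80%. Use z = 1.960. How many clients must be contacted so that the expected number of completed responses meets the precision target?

2723

Completed interviews needed: n₀ = 1.960² × 0.2500 / 0.021² ≈ 2177.78 → 2178.
At an 80% response rate, contacts needed = 2178 / 0.80 ≈ 2722.50 → 2723.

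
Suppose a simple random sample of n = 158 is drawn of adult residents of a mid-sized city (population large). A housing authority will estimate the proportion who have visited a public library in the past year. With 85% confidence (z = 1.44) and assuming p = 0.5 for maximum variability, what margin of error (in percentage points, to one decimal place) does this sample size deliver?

SE(p̂) = √[p(1−p)/n] = √[0.2500/158] = 0.03978.
E = z × SE = 1.44 × 0.03978 = 0.05728, or 5.7 percentage points.

5.7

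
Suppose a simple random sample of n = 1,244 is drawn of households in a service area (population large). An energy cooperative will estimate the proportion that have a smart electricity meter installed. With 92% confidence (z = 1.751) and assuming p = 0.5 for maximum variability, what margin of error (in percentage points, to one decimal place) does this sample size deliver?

SE(p̂) = √[p(1−p)/n] = √[0.2500/1244] = 0.01418.
E = z × SE = 1.751 × 0.01418 = 0.02482, or 2.5 percentage points.

2.5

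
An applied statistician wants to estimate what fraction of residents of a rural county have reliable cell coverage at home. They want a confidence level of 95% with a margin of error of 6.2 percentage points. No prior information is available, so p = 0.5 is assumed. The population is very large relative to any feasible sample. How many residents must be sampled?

For 95% confidence, z = 1.960.
With p = 0.5, p(1−p) = 0.25.
n = z²·p(1−p)/E² = 1.960² × 0.2500 / 0.062² = 3.8416 × 0.2500 / 0.003844 ≈ 249.84.
Rounding up gives n = 250.

250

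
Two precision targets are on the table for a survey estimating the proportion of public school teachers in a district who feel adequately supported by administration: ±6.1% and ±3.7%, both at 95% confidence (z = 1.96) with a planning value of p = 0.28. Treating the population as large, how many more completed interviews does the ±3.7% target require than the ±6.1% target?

357

At ±6.1%: n = 1.96² × 0.2016 / 0.061² ≈ 208.13 → 209.
At ±3.7%: n = 1.96² × 0.2016 / 0.037² ≈ 565.72 → 566.
Additional respondents: 566 − 209 = 357.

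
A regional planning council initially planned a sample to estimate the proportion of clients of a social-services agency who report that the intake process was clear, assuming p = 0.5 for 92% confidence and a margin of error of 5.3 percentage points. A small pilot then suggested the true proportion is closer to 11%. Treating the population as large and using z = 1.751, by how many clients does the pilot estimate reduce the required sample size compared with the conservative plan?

166

Conservative (p = 0.5): n = 1.751² × 0.25 / 0.053² ≈ 272.87 → 273.
Using p = 0.11: p(1−p) = 0.0979, so n = 1.751² × 0.0979 / 0.053² ≈ 106.86 → 107.
Reduction: 273 − 107 = 166.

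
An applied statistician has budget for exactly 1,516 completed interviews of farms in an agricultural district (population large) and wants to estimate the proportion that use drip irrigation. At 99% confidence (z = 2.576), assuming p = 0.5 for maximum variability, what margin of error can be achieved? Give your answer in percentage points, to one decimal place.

SE(p̂) = √[p(1−p)/n] = √[0.2500/1516] = 0.01284.
E = z × SE = 2.576 × 0.01284 = 0.03308, or 3.3 percentage points.

3.3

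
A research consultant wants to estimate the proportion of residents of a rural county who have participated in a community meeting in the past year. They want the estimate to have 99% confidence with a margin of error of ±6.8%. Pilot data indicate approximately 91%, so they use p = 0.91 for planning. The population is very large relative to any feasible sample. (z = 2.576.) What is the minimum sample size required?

With p = 0.91, p(1−p) = 0.0819.
n = z²·p(1−p)/E² = 2.576² × 0.0819 / 0.068² = 6.6358 × 0.0819 / 0.004624 ≈ 117.53.
Rounding up gives n = 118.

118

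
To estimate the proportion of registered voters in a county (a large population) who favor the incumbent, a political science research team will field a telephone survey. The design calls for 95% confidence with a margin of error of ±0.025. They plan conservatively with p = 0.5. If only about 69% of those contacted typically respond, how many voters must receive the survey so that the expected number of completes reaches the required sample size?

2228

For 95% confidence, z = 1.96.
Completed interviews needed: n₀ = 1.96² × 0.2500 / 0.025² ≈ 1536.64 → 1537.
At a 69% response rate, contacts needed = 1537 / 0.69 ≈ 2227.54 → 2228.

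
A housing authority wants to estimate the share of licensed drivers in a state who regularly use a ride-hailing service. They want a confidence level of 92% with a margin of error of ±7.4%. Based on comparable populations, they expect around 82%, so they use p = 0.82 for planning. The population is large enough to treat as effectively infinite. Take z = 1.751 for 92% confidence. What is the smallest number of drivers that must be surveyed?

With p = 0.82, p(1−p) = 0.1476.
n = z²·p(1−p)/E² = 1.751² × 0.1476 / 0.074² = 3.0660 × 0.1476 / 0.005476 ≈ 82.64.
Rounding up gives n = 83.

83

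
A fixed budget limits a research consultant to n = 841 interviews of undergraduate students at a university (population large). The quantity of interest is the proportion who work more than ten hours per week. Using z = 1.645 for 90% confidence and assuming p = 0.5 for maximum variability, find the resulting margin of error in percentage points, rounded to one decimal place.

SE(p̂) = √[p(1−p)/n] = √[0.2500/841] = 0.01724.
E = z × SE = 1.645 × 0.01724 = 0.02836, or 2.8 percentage points.

2.8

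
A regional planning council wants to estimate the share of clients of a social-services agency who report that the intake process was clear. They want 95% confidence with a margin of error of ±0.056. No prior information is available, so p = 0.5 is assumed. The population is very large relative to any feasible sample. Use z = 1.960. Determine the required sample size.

With p = 0.5, p(1−p) = 0.25.
n = z²·p(1−p)/E² = 1.960² × 0.2500 / 0.056² = 3.8416 × 0.2500 / 0.003136 ≈ 306.25.
Rounding up gives n = 307.

307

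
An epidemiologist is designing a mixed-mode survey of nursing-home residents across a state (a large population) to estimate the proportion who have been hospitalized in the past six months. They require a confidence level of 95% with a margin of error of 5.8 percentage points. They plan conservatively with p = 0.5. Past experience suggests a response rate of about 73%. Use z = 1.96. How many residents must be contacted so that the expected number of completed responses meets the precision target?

Completed interviews needed: n₀ = 1.96² × 0.2500 / 0.058² ≈ 285.49 → 286.
At a 73% response rate, contacts needed = 286 / 0.73 ≈ 391.78 → 392.

392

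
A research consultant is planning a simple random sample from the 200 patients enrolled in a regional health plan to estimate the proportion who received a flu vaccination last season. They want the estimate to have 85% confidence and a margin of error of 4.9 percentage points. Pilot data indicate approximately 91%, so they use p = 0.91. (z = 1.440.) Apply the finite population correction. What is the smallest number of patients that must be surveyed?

53

Unadjusted: n₀ = 1.440² × 0.91 × 0.09 / 0.049² ≈ 70.73, so n₀ = 71.
Finite population correction with N = 200: n = n₀ / (1 + (n₀−1)/N) = 71 / (1 + 70/200) = 71 / 1.3500 ≈ 52.59.
Rounding up, n = 53.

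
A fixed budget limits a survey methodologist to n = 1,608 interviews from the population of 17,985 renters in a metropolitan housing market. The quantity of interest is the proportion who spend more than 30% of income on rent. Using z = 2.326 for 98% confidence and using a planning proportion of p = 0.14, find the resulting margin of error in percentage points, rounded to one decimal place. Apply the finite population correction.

Finite-population factor: (N−n)/(N−1) = (17985−1608)/(17985−1) = 0.9106.
SE(p̂) = √[p(1−p)/n · (N−n)/(N−1)] = √[0.1204/1608 × 0.9106] = 0.00826.
E = z × SE = 2.326 × 0.00826 = 0.01921 ≈ 1.9 percentage points.

1.9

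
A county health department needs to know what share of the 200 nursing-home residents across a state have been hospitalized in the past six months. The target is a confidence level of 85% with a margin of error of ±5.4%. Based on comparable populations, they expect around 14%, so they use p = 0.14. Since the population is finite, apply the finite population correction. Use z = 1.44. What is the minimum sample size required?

61

Unadjusted: n₀ = 1.44² × 0.14 × 0.86 / 0.054² ≈ 85.62, so n₀ = 86.
Finite population correction with N = 200: n = n₀ / (1 + (n₀−1)/N) = 86 / (1 + 85/200) = 86 / 1.4250 ≈ 60.35.
Rounding up, n = 61.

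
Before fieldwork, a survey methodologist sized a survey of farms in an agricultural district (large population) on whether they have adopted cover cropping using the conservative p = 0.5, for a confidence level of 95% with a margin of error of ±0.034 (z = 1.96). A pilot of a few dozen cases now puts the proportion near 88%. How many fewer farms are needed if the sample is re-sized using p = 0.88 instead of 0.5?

Conservative (p = 0.5): n = 1.96² × 0.25 / 0.034² ≈ 830.80 → 831.
Using p = 0.88: p(1−p) = 0.1056, so n = 1.96² × 0.1056 / 0.034² ≈ 350.93 → 351.
Reduction: 831 − 351 = 480.

480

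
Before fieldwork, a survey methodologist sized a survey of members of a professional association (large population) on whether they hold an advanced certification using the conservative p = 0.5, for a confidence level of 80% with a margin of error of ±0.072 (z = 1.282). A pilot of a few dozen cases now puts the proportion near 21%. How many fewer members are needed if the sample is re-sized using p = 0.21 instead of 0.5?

27

Conservative (p = 0.5): n = 1.282² × 0.25 / 0.072² ≈ 79.26 → 80.
Using p = 0.21: p(1−p) = 0.1659, so n = 1.282² × 0.1659 / 0.072² ≈ 52.60 → 53.
Reduction: 80 − 53 = 27.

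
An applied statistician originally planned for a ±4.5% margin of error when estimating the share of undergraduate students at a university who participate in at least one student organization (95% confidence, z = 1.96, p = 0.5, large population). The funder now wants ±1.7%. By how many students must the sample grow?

At ±4.5%: n = 1.96² × 0.2500 / 0.045² ≈ 474.27 → 475.
At ±1.7%: n = 1.96² × 0.2500 / 0.017² ≈ 3323.18 → 3324.
Additional respondents: 3324 − 475 = 2849.

2849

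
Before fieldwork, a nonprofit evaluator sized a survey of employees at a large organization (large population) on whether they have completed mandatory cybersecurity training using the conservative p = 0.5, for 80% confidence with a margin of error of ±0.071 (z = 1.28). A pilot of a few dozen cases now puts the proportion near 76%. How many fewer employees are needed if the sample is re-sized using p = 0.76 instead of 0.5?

22

Conservative (p = 0.5): n = 1.28² × 0.25 / 0.071² ≈ 81.25 → 82.
Using p = 0.76: p(1−p) = 0.1824, so n = 1.28² × 0.1824 / 0.071² ≈ 59.28 → 60.
Reduction: 82 − 60 = 22.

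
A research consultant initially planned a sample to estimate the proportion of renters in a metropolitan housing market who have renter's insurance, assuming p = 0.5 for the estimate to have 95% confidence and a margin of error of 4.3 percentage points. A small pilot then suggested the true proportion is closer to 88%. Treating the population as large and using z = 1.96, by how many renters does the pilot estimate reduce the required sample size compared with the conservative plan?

Conservative (p = 0.5): n = 1.96² × 0.25 / 0.043² ≈ 519.42 → 520.
Using p = 0.88: p(1−p) = 0.1056, so n = 1.96² × 0.1056 / 0.043² ≈ 219.40 → 220.
Reduction: 520 − 220 = 300.

300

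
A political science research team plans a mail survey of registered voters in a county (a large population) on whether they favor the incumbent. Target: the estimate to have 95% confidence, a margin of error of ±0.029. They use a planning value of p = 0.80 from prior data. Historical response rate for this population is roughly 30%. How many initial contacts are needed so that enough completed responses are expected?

For 95% confidence, z = 1.960.
Completed interviews needed: n₀ = 1.960² × 0.1600 / 0.029² ≈ 730.86 → 731.
At a 30% response rate, contacts needed = 731 / 0.30 ≈ 2436.67 → 2437.

2437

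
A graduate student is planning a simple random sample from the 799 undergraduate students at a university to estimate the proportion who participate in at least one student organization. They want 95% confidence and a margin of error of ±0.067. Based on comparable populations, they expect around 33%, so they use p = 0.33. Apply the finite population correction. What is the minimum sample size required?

For 95% confidence, z = 1.96.
Unadjusted: n₀ = 1.96² × 0.33 × 0.67 / 0.067² ≈ 189.21, so n₀ = 190.
Finite population correction with N = 799: n = n₀ / (1 + (n₀−1)/N) = 190 / (1 + 189/799) = 190 / 1.2365 ≈ 153.65.
Rounding up, n = 154.

154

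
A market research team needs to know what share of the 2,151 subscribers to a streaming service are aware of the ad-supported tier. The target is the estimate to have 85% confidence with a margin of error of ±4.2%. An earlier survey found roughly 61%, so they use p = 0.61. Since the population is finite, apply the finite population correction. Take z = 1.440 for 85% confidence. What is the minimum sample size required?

248

Unadjusted: n₀ = 1.440² × 0.61 × 0.39 / 0.042² ≈ 279.65, so n₀ = 280.
Finite population correction with N = 2,151: n = n₀ / (1 + (n₀−1)/N) = 280 / (1 + 279/2151) = 280 / 1.1297 ≈ 247.85.
Rounding up, n = 248.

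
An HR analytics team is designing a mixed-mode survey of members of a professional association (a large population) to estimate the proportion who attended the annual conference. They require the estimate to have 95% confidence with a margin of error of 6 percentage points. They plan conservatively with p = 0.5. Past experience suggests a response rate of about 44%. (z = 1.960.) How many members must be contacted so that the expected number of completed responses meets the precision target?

Completed interviews needed: n₀ = 1.960² × 0.2500 / 0.060² ≈ 266.78 → 267.
At a 44% response rate, contacts needed = 267 / 0.44 ≈ 606.82 → 607.

607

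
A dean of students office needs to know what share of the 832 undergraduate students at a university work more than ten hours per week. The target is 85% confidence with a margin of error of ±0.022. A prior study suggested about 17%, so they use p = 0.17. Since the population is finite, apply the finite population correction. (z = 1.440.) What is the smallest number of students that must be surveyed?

Unadjusted: n₀ = 1.440² × 0.17 × 0.83 / 0.022² ≈ 604.51, so n₀ = 605.
Finite population correction with N = 832: n = n₀ / (1 + (n₀−1)/N) = 605 / (1 + 604/832) = 605 / 1.7260 ≈ 350.53.
Rounding up, n = 351.

351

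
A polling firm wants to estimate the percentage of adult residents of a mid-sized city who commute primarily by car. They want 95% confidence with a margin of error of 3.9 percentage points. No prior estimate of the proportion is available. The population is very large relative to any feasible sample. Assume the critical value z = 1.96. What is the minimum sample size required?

632

With no prior estimate, use p = 0.5, giving p(1−p) = 0.25.
n = z²·p(1−p)/E² = 1.96² × 0.2500 / 0.039² = 3.8416 × 0.2500 / 0.001521 ≈ 631.43.
Rounding up gives n = 632.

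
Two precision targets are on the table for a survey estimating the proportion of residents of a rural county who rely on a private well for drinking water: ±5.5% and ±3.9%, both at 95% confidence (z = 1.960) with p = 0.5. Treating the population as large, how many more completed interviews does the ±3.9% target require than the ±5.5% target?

314

At ±5.5%: n = 1.960² × 0.2500 / 0.055² ≈ 317.49 → 318.
At ±3.9%: n = 1.960² × 0.2500 / 0.039² ≈ 631.43 → 632.
Additional respondents: 632 − 318 = 314.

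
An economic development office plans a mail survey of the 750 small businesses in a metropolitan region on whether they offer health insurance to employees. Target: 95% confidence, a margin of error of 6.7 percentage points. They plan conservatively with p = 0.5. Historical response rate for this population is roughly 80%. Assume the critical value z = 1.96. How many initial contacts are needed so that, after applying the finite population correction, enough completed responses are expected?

Completed interviews needed (unadjusted): n₀ = 1.96² × 0.2500 / 0.067² ≈ 213.95 → 214.
FPC for N = 750: n = 214 / (1 + 213/750) = 214 / 1.2840 ≈ 166.67 → 167.
At an 80% response rate, contacts needed = 167 / 0.80 ≈ 208.75 → 209.

209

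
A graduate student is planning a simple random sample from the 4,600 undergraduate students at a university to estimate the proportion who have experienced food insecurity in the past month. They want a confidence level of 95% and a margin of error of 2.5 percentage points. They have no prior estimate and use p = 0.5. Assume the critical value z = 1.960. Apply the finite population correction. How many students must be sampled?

Unadjusted: n₀ = 1.960² × 0.50 × 0.50 / 0.025² ≈ 1536.64, so n₀ = 1537.
Finite population correction with N = 4,600: n = n₀ / (1 + (n₀−1)/N) = 1537 / (1 + 1536/4600) = 1537 / 1.3339 ≈ 1152.25.
Rounding up, n = 1153.

1153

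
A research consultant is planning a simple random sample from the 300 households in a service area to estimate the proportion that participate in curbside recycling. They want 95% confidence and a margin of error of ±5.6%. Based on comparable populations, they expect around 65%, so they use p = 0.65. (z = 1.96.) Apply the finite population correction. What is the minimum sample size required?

Unadjusted: n₀ = 1.96² × 0.65 × 0.35 / 0.056² ≈ 278.69, so n₀ = 279.
Finite population correction with N = 300: n = n₀ / (1 + (n₀−1)/N) = 279 / (1 + 278/300) = 279 / 1.9267 ≈ 144.81.
Rounding up, n = 145.

145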